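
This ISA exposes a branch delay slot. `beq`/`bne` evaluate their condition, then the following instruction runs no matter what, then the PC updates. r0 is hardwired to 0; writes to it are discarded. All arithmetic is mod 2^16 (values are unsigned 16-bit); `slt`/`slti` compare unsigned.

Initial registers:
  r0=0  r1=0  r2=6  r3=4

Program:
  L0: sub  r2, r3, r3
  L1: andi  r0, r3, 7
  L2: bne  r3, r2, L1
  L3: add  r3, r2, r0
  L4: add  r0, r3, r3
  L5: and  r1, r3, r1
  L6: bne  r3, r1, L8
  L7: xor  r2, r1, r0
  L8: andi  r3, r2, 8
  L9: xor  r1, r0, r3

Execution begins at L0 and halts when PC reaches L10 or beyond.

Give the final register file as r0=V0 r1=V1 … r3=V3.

  step pc=0: sub  r2, r3, r3  regs=(0,0,0,4)
  step pc=1: andi  r0, r3, 7  regs=(0,0,0,4)
  step pc=2: bne  r3, r2, L1  cond=T  regs=(0,0,0,4)
  step pc=3: add  r3, r2, r0  regs=(0,0,0,0)
  step pc=1: andi  r0, r3, 7  regs=(0,0,0,0)
  step pc=2: bne  r3, r2, L1  cond=F  regs=(0,0,0,0)
  step pc=3: add  r3, r2, r0  regs=(0,0,0,0)
  step pc=4: add  r0, r3, r3  regs=(0,0,0,0)
  step pc=5: and  r1, r3, r1  regs=(0,0,0,0)
  step pc=6: bne  r3, r1, L8  cond=F  regs=(0,0,0,0)
  step pc=7: xor  r2, r1, r0  regs=(0,0,0,0)
  step pc=8: andi  r3, r2, 8  regs=(0,0,0,0)
  step pc=9: xor  r1, r0, r3  regs=(0,0,0,0)

r0=0 r1=0 r2=0 r3=0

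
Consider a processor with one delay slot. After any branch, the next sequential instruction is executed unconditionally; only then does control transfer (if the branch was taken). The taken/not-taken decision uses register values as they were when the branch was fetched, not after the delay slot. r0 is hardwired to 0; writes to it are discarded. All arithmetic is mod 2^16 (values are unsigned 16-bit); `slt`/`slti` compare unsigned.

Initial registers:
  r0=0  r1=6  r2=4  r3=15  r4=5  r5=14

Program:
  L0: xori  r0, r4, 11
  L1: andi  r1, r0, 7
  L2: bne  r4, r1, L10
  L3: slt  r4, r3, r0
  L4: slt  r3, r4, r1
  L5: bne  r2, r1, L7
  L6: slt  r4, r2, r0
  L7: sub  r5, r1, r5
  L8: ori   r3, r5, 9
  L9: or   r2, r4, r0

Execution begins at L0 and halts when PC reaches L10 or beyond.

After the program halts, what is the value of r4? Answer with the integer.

0

[0] xori  r0, r4, 11  →  {r0:0, r1:6, r2:4, r3:15, r4:5, r5:14}
[1] andi  r1, r0, 7  →  {r0:0, r1:0, r2:4, r3:15, r4:5, r5:14}
[2] bne  r4, r1, L10  →  {r0:0, r1:0, r2:4, r3:15, r4:5, r5:14}  ⟨branch taken⟩
[3] slt  r4, r3, r0  →  {r0:0, r1:0, r2:4, r3:15, r4:0, r5:14}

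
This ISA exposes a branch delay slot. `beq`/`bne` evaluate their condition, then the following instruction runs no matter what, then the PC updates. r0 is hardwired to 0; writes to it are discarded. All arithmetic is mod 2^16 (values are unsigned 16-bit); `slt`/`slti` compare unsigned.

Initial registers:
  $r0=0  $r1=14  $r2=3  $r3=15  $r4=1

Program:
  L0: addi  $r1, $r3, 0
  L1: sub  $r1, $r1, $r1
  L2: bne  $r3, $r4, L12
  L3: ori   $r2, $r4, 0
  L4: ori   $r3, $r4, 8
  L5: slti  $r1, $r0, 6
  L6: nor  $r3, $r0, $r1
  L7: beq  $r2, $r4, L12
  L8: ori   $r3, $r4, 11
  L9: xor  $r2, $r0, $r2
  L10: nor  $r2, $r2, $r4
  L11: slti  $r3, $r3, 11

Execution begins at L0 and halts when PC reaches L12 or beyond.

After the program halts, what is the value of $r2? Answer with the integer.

1

  step pc=0: addi  $r1, $r3, 0  regs=(0,15,3,15,1)
  step pc=1: sub  $r1, $r1, $r1  regs=(0,0,3,15,1)
  step pc=2: bne  $r3, $r4, L12  cond=T  regs=(0,0,3,15,1)
  step pc=3: ori   $r2, $r4, 0  regs=(0,0,1,15,1)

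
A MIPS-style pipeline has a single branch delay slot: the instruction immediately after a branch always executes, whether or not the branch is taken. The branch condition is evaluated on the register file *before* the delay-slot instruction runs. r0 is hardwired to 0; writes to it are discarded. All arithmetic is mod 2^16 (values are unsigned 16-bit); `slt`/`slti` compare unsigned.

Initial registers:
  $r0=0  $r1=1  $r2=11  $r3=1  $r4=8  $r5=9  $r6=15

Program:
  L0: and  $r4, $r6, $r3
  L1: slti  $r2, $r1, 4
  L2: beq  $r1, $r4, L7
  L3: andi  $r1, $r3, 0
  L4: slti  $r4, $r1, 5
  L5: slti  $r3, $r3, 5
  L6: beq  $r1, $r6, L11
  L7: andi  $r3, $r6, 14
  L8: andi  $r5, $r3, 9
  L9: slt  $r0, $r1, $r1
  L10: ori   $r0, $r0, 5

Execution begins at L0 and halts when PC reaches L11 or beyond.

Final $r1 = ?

  step pc=0: and  $r4, $r6, $r3  regs=(0,1,11,1,1,9,15)
  step pc=1: slti  $r2, $r1, 4  regs=(0,1,1,1,1,9,15)
  step pc=2: beq  $r1, $r4, L7  cond=T  regs=(0,1,1,1,1,9,15)
  step pc=3: andi  $r1, $r3, 0  regs=(0,0,1,1,1,9,15)
  step pc=7: andi  $r3, $r6, 14  regs=(0,0,1,14,1,9,15)
  step pc=8: andi  $r5, $r3, 9  regs=(0,0,1,14,1,8,15)
  step pc=9: slt  $r0, $r1, $r1  regs=(0,0,1,14,1,8,15)
  step pc=10: ori   $r0, $r0, 5  regs=(0,0,1,14,1,8,15)

0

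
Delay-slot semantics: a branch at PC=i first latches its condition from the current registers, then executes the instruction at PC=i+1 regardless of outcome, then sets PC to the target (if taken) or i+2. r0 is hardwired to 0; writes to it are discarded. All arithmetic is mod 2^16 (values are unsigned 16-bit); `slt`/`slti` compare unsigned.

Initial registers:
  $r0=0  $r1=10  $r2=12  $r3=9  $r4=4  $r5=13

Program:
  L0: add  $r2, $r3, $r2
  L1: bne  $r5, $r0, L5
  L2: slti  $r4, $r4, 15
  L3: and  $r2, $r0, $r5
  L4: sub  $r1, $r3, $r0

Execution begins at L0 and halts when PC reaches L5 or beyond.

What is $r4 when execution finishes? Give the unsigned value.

1

  step pc=0: add  $r2, $r3, $r2  regs=(0,10,21,9,4,13)
  step pc=1: bne  $r5, $r0, L5  cond=T  regs=(0,10,21,9,4,13)
  step pc=2: slti  $r4, $r4, 15  regs=(0,10,21,9,1,13)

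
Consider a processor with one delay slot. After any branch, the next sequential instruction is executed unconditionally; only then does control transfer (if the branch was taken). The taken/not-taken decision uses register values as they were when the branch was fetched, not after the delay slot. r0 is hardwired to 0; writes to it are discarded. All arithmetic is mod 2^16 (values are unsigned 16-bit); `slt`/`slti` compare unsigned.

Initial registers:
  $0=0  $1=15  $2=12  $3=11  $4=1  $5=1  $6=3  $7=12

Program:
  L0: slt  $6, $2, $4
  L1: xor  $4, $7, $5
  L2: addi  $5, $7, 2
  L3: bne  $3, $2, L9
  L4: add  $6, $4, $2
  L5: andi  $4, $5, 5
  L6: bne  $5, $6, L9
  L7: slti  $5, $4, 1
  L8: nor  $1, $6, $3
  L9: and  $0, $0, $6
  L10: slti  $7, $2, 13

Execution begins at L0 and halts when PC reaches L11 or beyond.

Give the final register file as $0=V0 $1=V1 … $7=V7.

$0=0 $1=15 $2=12 $3=11 $4=13 $5=14 $6=25 $7=1

[0] slt  $6, $2, $4  →  {$0:0, $1:15, $2:12, $3:11, $4:1, $5:1, $6:0, $7:12}
[1] xor  $4, $7, $5  →  {$0:0, $1:15, $2:12, $3:11, $4:13, $5:1, $6:0, $7:12}
[2] addi  $5, $7, 2  →  {$0:0, $1:15, $2:12, $3:11, $4:13, $5:14, $6:0, $7:12}
[3] bne  $3, $2, L9  →  {$0:0, $1:15, $2:12, $3:11, $4:13, $5:14, $6:0, $7:12}  ⟨branch taken⟩
[4] add  $6, $4, $2  →  {$0:0, $1:15, $2:12, $3:11, $4:13, $5:14, $6:25, $7:12}
[9] and  $0, $0, $6  →  {$0:0, $1:15, $2:12, $3:11, $4:13, $5:14, $6:25, $7:12}
[10] slti  $7, $2, 13  →  {$0:0, $1:15, $2:12, $3:11, $4:13, $5:14, $6:25, $7:1}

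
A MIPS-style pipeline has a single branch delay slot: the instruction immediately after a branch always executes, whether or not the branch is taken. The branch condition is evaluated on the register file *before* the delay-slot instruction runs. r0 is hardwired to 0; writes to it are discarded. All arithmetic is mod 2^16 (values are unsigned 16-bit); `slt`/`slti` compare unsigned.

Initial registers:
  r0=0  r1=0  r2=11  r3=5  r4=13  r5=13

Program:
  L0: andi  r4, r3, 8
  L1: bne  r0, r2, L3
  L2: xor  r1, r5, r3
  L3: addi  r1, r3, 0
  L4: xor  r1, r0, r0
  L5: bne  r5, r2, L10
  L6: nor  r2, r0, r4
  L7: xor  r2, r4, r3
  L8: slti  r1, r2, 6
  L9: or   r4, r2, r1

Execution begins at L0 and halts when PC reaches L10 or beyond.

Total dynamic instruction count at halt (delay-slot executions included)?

7

PC=0  andi  r4, r3, 8        | r0=0 r1=0 r2=11 r3=5 r4=0 r5=13
PC=1  bne  r0, r2, L3        | r0=0 r1=0 r2=11 r3=5 r4=0 r5=13  [TAKEN]
PC=2  xor  r1, r5, r3        | r0=0 r1=8 r2=11 r3=5 r4=0 r5=13
PC=3  addi  r1, r3, 0        | r0=0 r1=5 r2=11 r3=5 r4=0 r5=13
PC=4  xor  r1, r0, r0        | r0=0 r1=0 r2=11 r3=5 r4=0 r5=13
PC=5  bne  r5, r2, L10       | r0=0 r1=0 r2=11 r3=5 r4=0 r5=13  [TAKEN]
PC=6  nor  r2, r0, r4        | r0=0 r1=0 r2=65535 r3=5 r4=0 r5=13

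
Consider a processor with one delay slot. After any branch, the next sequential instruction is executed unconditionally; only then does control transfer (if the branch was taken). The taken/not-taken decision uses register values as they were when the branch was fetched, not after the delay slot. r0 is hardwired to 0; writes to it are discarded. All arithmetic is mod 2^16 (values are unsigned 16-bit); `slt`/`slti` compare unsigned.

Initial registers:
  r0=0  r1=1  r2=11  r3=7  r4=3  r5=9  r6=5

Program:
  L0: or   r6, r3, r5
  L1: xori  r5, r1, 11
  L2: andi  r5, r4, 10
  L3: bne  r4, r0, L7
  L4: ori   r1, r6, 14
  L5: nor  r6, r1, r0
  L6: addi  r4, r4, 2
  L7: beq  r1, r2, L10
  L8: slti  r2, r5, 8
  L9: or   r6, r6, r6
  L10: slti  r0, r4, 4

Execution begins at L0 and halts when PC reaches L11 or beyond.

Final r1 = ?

#0 or   r6, r3, r5 ; 0/1/11/7/3/9/15
#1 xori  r5, r1, 11 ; 0/1/11/7/3/10/15
#2 andi  r5, r4, 10 ; 0/1/11/7/3/2/15
#3 bne  r4, r0, L7 ; 0/1/11/7/3/2/15 ; →target
#4 ori   r1, r6, 14 ; 0/15/11/7/3/2/15
#7 beq  r1, r2, L10 ; 0/15/11/7/3/2/15 ; →fallthru
#8 slti  r2, r5, 8 ; 0/15/1/7/3/2/15
#9 or   r6, r6, r6 ; 0/15/1/7/3/2/15
#10 slti  r0, r4, 4 ; 0/15/1/7/3/2/15

15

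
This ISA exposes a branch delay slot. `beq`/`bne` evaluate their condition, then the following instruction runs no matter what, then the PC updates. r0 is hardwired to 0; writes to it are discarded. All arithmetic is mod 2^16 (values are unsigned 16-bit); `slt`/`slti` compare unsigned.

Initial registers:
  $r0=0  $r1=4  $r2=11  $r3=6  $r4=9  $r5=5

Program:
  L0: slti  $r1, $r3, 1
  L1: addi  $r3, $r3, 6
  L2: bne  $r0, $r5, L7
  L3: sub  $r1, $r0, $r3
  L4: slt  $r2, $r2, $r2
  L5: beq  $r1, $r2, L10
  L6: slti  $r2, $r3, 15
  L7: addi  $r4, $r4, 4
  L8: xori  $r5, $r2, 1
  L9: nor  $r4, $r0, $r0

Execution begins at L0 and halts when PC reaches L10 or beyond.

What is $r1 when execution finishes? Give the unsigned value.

65524

[0] slti  $r1, $r3, 1  →  {$r0:0, $r1:0, $r2:11, $r3:6, $r4:9, $r5:5}
[1] addi  $r3, $r3, 6  →  {$r0:0, $r1:0, $r2:11, $r3:12, $r4:9, $r5:5}
[2] bne  $r0, $r5, L7  →  {$r0:0, $r1:0, $r2:11, $r3:12, $r4:9, $r5:5}  ⟨branch taken⟩
[3] sub  $r1, $r0, $r3  →  {$r0:0, $r1:65524, $r2:11, $r3:12, $r4:9, $r5:5}
[7] addi  $r4, $r4, 4  →  {$r0:0, $r1:65524, $r2:11, $r3:12, $r4:13, $r5:5}
[8] xori  $r5, $r2, 1  →  {$r0:0, $r1:65524, $r2:11, $r3:12, $r4:13, $r5:10}
[9] nor  $r4, $r0, $r0  →  {$r0:0, $r1:65524, $r2:11, $r3:12, $r4:65535, $r5:10}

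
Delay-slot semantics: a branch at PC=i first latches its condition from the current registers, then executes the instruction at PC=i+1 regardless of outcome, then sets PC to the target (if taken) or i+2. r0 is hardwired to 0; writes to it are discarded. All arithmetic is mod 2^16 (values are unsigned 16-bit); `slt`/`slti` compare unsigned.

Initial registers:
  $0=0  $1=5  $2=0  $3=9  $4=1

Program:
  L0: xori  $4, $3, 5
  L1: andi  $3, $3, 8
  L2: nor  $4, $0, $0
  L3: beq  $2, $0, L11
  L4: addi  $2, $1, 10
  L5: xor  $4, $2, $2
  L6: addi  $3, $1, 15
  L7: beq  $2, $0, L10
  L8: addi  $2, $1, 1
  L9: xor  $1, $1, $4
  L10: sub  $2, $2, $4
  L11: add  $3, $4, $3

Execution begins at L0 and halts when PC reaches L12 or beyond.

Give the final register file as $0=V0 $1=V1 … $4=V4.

$0=0 $1=5 $2=15 $3=7 $4=65535

#0 xori  $4, $3, 5 ; 0/5/0/9/12
#1 andi  $3, $3, 8 ; 0/5/0/8/12
#2 nor  $4, $0, $0 ; 0/5/0/8/65535
#3 beq  $2, $0, L11 ; 0/5/0/8/65535 ; →target
#4 addi  $2, $1, 10 ; 0/5/15/8/65535
#11 add  $3, $4, $3 ; 0/5/15/7/65535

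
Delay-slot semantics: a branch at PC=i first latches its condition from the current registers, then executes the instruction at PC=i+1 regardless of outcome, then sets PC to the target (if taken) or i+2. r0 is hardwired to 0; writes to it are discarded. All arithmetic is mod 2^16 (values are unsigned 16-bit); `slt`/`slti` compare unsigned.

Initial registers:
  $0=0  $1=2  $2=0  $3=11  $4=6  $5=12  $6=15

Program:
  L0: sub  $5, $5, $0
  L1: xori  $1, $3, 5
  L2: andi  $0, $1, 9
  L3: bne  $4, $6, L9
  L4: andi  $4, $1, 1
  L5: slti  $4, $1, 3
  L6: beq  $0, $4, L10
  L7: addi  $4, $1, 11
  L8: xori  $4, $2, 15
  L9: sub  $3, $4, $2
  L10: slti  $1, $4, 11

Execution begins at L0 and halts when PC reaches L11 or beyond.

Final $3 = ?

0

#0 sub  $5, $5, $0 ; 0/2/0/11/6/12/15
#1 xori  $1, $3, 5 ; 0/14/0/11/6/12/15
#2 andi  $0, $1, 9 ; 0/14/0/11/6/12/15
#3 bne  $4, $6, L9 ; 0/14/0/11/6/12/15 ; →target
#4 andi  $4, $1, 1 ; 0/14/0/11/0/12/15
#9 sub  $3, $4, $2 ; 0/14/0/0/0/12/15
#10 slti  $1, $4, 11 ; 0/1/0/0/0/12/15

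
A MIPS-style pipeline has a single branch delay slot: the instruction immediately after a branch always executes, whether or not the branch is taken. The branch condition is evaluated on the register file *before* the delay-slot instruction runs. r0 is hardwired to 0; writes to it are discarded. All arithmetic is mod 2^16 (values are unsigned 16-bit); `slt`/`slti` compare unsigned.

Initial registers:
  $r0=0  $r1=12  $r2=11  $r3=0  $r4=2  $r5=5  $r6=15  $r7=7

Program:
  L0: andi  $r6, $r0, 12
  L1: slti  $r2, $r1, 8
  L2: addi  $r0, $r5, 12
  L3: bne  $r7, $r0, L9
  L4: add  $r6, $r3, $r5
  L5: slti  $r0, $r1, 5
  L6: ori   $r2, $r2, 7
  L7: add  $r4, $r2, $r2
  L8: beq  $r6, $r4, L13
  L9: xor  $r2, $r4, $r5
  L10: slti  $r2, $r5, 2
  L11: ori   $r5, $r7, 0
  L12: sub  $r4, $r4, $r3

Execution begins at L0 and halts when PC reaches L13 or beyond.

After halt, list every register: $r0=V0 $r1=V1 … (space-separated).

$r0=0 $r1=12 $r2=0 $r3=0 $r4=2 $r5=7 $r6=5 $r7=7

#0 andi  $r6, $r0, 12 ; 0/12/11/0/2/5/0/7
#1 slti  $r2, $r1, 8 ; 0/12/0/0/2/5/0/7
#2 addi  $r0, $r5, 12 ; 0/12/0/0/2/5/0/7
#3 bne  $r7, $r0, L9 ; 0/12/0/0/2/5/0/7 ; →target
#4 add  $r6, $r3, $r5 ; 0/12/0/0/2/5/5/7
#9 xor  $r2, $r4, $r5 ; 0/12/7/0/2/5/5/7
#10 slti  $r2, $r5, 2 ; 0/12/0/0/2/5/5/7
#11 ori   $r5, $r7, 0 ; 0/12/0/0/2/7/5/7
#12 sub  $r4, $r4, $r3 ; 0/12/0/0/2/7/5/7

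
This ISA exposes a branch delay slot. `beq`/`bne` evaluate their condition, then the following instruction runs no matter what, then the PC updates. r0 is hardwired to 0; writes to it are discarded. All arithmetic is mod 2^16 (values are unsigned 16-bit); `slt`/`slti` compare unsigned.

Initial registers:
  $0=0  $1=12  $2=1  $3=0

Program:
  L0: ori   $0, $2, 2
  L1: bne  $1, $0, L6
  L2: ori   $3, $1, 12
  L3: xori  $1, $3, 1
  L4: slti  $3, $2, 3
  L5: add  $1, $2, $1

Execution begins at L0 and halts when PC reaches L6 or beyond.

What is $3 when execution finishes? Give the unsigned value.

12

  step pc=0: ori   $0, $2, 2  regs=(0,12,1,0)
  step pc=1: bne  $1, $0, L6  cond=T  regs=(0,12,1,0)
  step pc=2: ori   $3, $1, 12  regs=(0,12,1,12)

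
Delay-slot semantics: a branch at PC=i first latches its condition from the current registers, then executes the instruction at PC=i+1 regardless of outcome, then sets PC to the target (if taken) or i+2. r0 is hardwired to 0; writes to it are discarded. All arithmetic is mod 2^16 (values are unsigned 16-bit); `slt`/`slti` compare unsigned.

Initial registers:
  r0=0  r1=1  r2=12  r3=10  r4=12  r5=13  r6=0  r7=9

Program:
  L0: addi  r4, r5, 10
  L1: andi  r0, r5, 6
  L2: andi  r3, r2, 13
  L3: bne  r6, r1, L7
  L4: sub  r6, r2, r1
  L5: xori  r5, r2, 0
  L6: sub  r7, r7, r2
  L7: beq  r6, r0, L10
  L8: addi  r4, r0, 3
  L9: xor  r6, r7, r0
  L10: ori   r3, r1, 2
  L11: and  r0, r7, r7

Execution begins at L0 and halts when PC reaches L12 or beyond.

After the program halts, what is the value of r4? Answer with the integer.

3

PC=0  addi  r4, r5, 10       | r0=0 r1=1 r2=12 r3=10 r4=23 r5=13 r6=0 r7=9
PC=1  andi  r0, r5, 6        | r0=0 r1=1 r2=12 r3=10 r4=23 r5=13 r6=0 r7=9
PC=2  andi  r3, r2, 13       | r0=0 r1=1 r2=12 r3=12 r4=23 r5=13 r6=0 r7=9
PC=3  bne  r6, r1, L7        | r0=0 r1=1 r2=12 r3=12 r4=23 r5=13 r6=0 r7=9  [TAKEN]
PC=4  sub  r6, r2, r1        | r0=0 r1=1 r2=12 r3=12 r4=23 r5=13 r6=11 r7=9
PC=7  beq  r6, r0, L10       | r0=0 r1=1 r2=12 r3=12 r4=23 r5=13 r6=11 r7=9  [not taken]
PC=8  addi  r4, r0, 3        | r0=0 r1=1 r2=12 r3=12 r4=3 r5=13 r6=11 r7=9
PC=9  xor  r6, r7, r0        | r0=0 r1=1 r2=12 r3=12 r4=3 r5=13 r6=9 r7=9
PC=10 ori   r3, r1, 2        | r0=0 r1=1 r2=12 r3=3 r4=3 r5=13 r6=9 r7=9
PC=11 and  r0, r7, r7        | r0=0 r1=1 r2=12 r3=3 r4=3 r5=13 r6=9 r7=9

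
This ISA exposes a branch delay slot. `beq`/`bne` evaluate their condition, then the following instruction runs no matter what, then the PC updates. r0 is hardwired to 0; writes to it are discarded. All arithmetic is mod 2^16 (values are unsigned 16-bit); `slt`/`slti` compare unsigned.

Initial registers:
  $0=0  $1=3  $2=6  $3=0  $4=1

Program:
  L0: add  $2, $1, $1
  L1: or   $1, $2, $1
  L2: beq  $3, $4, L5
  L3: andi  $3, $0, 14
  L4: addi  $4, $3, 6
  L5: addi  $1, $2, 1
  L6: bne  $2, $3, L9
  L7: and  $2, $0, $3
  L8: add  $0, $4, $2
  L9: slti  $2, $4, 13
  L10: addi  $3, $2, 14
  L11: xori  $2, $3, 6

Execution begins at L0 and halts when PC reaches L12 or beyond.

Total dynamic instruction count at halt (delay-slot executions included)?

#0 add  $2, $1, $1 ; 0/3/6/0/1
#1 or   $1, $2, $1 ; 0/7/6/0/1
#2 beq  $3, $4, L5 ; 0/7/6/0/1 ; →fallthru
#3 andi  $3, $0, 14 ; 0/7/6/0/1
#4 addi  $4, $3, 6 ; 0/7/6/0/6
#5 addi  $1, $2, 1 ; 0/7/6/0/6
#6 bne  $2, $3, L9 ; 0/7/6/0/6 ; →target
#7 and  $2, $0, $3 ; 0/7/0/0/6
#9 slti  $2, $4, 13 ; 0/7/1/0/6
#10 addi  $3, $2, 14 ; 0/7/1/15/6
#11 xori  $2, $3, 6 ; 0/7/9/15/6

11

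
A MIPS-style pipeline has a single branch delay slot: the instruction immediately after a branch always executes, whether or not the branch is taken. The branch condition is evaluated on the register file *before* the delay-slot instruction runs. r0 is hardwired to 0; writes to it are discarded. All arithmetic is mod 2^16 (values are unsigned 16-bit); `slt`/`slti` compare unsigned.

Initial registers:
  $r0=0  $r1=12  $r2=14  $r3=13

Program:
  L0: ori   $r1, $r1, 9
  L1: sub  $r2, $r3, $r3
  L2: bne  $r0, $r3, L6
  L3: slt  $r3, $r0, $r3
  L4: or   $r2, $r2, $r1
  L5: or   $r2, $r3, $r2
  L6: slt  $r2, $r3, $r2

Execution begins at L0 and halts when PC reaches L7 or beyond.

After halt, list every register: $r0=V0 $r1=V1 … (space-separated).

[0] ori   $r1, $r1, 9  →  {$r0:0, $r1:13, $r2:14, $r3:13}
[1] sub  $r2, $r3, $r3  →  {$r0:0, $r1:13, $r2:0, $r3:13}
[2] bne  $r0, $r3, L6  →  {$r0:0, $r1:13, $r2:0, $r3:13}  ⟨branch taken⟩
[3] slt  $r3, $r0, $r3  →  {$r0:0, $r1:13, $r2:0, $r3:1}
[6] slt  $r2, $r3, $r2  →  {$r0:0, $r1:13, $r2:0, $r3:1}

$r0=0 $r1=13 $r2=0 $r3=1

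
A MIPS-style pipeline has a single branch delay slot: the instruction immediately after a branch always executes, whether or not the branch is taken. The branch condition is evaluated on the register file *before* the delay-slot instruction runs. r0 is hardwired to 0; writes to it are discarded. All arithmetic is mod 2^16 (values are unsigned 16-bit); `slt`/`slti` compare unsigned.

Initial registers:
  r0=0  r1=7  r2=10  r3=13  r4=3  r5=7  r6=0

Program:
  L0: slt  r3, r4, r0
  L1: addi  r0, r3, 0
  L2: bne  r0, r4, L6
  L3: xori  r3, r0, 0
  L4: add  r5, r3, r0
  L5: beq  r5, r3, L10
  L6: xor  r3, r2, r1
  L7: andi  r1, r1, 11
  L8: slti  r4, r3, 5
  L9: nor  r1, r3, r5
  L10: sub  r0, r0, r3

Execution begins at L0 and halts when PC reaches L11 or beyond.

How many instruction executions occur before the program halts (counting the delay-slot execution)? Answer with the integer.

PC=0  slt  r3, r4, r0        | r0=0 r1=7 r2=10 r3=0 r4=3 r5=7 r6=0
PC=1  addi  r0, r3, 0        | r0=0 r1=7 r2=10 r3=0 r4=3 r5=7 r6=0
PC=2  bne  r0, r4, L6        | r0=0 r1=7 r2=10 r3=0 r4=3 r5=7 r6=0  [TAKEN]
PC=3  xori  r3, r0, 0        | r0=0 r1=7 r2=10 r3=0 r4=3 r5=7 r6=0
PC=6  xor  r3, r2, r1        | r0=0 r1=7 r2=10 r3=13 r4=3 r5=7 r6=0
PC=7  andi  r1, r1, 11       | r0=0 r1=3 r2=10 r3=13 r4=3 r5=7 r6=0
PC=8  slti  r4, r3, 5        | r0=0 r1=3 r2=10 r3=13 r4=0 r5=7 r6=0
PC=9  nor  r1, r3, r5        | r0=0 r1=65520 r2=10 r3=13 r4=0 r5=7 r6=0
PC=10 sub  r0, r0, r3        | r0=0 r1=65520 r2=10 r3=13 r4=0 r5=7 r6=0

9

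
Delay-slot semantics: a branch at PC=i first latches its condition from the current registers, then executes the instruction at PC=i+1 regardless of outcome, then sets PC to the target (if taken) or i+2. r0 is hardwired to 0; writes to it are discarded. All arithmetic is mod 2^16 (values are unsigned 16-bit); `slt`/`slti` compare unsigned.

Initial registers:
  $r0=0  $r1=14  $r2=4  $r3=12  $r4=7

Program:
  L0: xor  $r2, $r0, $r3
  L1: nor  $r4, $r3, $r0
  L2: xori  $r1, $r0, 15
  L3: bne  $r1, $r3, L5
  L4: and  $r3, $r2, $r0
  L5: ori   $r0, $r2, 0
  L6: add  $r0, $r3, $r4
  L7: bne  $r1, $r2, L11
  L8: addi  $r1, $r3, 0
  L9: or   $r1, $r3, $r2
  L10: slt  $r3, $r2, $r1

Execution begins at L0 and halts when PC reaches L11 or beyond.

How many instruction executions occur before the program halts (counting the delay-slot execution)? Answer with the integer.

  step pc=0: xor  $r2, $r0, $r3  regs=(0,14,12,12,7)
  step pc=1: nor  $r4, $r3, $r0  regs=(0,14,12,12,65523)
  step pc=2: xori  $r1, $r0, 15  regs=(0,15,12,12,65523)
  step pc=3: bne  $r1, $r3, L5  cond=T  regs=(0,15,12,12,65523)
  step pc=4: and  $r3, $r2, $r0  regs=(0,15,12,0,65523)
  step pc=5: ori   $r0, $r2, 0  regs=(0,15,12,0,65523)
  step pc=6: add  $r0, $r3, $r4  regs=(0,15,12,0,65523)
  step pc=7: bne  $r1, $r2, L11  cond=T  regs=(0,15,12,0,65523)
  step pc=8: addi  $r1, $r3, 0  regs=(0,0,12,0,65523)

9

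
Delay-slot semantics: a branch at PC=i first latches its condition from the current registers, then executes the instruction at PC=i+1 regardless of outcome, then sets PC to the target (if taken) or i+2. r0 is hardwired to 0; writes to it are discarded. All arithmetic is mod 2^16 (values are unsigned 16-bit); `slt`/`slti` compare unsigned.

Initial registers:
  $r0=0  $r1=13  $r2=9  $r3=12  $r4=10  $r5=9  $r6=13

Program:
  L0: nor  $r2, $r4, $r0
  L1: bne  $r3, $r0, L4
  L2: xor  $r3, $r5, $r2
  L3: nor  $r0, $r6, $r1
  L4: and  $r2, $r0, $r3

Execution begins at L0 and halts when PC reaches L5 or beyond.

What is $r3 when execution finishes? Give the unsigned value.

PC=0  nor  $r2, $r4, $r0     | $r0=0 $r1=13 $r2=65525 $r3=12 $r4=10 $r5=9 $r6=13
PC=1  bne  $r3, $r0, L4      | $r0=0 $r1=13 $r2=65525 $r3=12 $r4=10 $r5=9 $r6=13  [TAKEN]
PC=2  xor  $r3, $r5, $r2     | $r0=0 $r1=13 $r2=65525 $r3=65532 $r4=10 $r5=9 $r6=13
PC=4  and  $r2, $r0, $r3     | $r0=0 $r1=13 $r2=0 $r3=65532 $r4=10 $r5=9 $r6=13

65532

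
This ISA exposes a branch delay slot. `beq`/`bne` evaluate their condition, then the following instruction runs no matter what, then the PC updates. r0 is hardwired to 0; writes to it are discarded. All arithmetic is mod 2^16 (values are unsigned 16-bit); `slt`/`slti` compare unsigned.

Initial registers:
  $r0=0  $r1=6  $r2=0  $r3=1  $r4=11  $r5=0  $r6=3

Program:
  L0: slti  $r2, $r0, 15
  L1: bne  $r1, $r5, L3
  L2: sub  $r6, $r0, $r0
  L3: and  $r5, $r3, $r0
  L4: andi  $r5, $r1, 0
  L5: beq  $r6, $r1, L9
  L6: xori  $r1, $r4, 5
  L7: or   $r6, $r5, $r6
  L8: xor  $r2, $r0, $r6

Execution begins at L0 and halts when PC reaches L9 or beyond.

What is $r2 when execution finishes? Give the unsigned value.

0

#0 slti  $r2, $r0, 15 ; 0/6/1/1/11/0/3
#1 bne  $r1, $r5, L3 ; 0/6/1/1/11/0/3 ; →target
#2 sub  $r6, $r0, $r0 ; 0/6/1/1/11/0/0
#3 and  $r5, $r3, $r0 ; 0/6/1/1/11/0/0
#4 andi  $r5, $r1, 0 ; 0/6/1/1/11/0/0
#5 beq  $r6, $r1, L9 ; 0/6/1/1/11/0/0 ; →fallthru
#6 xori  $r1, $r4, 5 ; 0/14/1/1/11/0/0
#7 or   $r6, $r5, $r6 ; 0/14/1/1/11/0/0
#8 xor  $r2, $r0, $r6 ; 0/14/0/1/11/0/0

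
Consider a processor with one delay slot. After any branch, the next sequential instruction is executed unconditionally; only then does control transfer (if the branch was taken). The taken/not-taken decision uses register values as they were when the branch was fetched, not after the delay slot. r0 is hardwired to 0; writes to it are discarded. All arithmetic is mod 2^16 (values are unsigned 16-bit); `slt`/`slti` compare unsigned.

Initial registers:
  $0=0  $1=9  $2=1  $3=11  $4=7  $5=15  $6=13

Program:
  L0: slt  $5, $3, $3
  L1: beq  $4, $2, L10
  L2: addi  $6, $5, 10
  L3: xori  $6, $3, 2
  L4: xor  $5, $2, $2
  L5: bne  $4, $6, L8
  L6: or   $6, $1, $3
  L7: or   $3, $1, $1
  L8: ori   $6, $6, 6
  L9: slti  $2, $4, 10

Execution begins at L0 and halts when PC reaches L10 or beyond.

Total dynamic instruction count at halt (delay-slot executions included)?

PC=0  slt  $5, $3, $3        | $0=0 $1=9 $2=1 $3=11 $4=7 $5=0 $6=13
PC=1  beq  $4, $2, L10       | $0=0 $1=9 $2=1 $3=11 $4=7 $5=0 $6=13  [not taken]
PC=2  addi  $6, $5, 10       | $0=0 $1=9 $2=1 $3=11 $4=7 $5=0 $6=10
PC=3  xori  $6, $3, 2        | $0=0 $1=9 $2=1 $3=11 $4=7 $5=0 $6=9
PC=4  xor  $5, $2, $2        | $0=0 $1=9 $2=1 $3=11 $4=7 $5=0 $6=9
PC=5  bne  $4, $6, L8        | $0=0 $1=9 $2=1 $3=11 $4=7 $5=0 $6=9  [TAKEN]
PC=6  or   $6, $1, $3        | $0=0 $1=9 $2=1 $3=11 $4=7 $5=0 $6=11
PC=8  ori   $6, $6, 6        | $0=0 $1=9 $2=1 $3=11 $4=7 $5=0 $6=15
PC=9  slti  $2, $4, 10       | $0=0 $1=9 $2=1 $3=11 $4=7 $5=0 $6=15

9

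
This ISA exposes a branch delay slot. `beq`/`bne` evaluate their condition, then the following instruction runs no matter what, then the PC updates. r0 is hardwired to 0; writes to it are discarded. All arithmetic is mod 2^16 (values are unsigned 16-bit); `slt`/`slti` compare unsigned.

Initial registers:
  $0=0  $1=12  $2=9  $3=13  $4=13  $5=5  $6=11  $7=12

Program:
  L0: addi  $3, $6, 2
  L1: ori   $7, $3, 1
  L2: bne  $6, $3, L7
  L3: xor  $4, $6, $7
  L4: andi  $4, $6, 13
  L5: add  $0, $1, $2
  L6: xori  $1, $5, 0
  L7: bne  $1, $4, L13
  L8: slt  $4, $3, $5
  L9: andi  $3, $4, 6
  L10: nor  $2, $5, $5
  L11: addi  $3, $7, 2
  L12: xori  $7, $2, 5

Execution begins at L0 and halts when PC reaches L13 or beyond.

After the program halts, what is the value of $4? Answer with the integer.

0

  step pc=0: addi  $3, $6, 2  regs=(0,12,9,13,13,5,11,12)
  step pc=1: ori   $7, $3, 1  regs=(0,12,9,13,13,5,11,13)
  step pc=2: bne  $6, $3, L7  cond=T  regs=(0,12,9,13,13,5,11,13)
  step pc=3: xor  $4, $6, $7  regs=(0,12,9,13,6,5,11,13)
  step pc=7: bne  $1, $4, L13  cond=T  regs=(0,12,9,13,6,5,11,13)
  step pc=8: slt  $4, $3, $5  regs=(0,12,9,13,0,5,11,13)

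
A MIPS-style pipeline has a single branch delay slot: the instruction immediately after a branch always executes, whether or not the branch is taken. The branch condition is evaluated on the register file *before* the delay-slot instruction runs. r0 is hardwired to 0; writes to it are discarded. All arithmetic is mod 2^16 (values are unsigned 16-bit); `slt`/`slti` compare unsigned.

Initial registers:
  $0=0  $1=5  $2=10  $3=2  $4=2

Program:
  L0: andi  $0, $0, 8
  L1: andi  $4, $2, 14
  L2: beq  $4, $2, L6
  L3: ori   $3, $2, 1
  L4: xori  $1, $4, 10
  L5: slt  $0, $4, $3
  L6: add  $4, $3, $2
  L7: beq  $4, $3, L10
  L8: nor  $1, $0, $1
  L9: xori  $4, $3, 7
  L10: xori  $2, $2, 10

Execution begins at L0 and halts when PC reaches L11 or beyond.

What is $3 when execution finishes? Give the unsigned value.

11

  step pc=0: andi  $0, $0, 8  regs=(0,5,10,2,2)
  step pc=1: andi  $4, $2, 14  regs=(0,5,10,2,10)
  step pc=2: beq  $4, $2, L6  cond=T  regs=(0,5,10,2,10)
  step pc=3: ori   $3, $2, 1  regs=(0,5,10,11,10)
  step pc=6: add  $4, $3, $2  regs=(0,5,10,11,21)
  step pc=7: beq  $4, $3, L10  cond=F  regs=(0,5,10,11,21)
  step pc=8: nor  $1, $0, $1  regs=(0,65530,10,11,21)
  step pc=9: xori  $4, $3, 7  regs=(0,65530,10,11,12)
  step pc=10: xori  $2, $2, 10  regs=(0,65530,0,11,12)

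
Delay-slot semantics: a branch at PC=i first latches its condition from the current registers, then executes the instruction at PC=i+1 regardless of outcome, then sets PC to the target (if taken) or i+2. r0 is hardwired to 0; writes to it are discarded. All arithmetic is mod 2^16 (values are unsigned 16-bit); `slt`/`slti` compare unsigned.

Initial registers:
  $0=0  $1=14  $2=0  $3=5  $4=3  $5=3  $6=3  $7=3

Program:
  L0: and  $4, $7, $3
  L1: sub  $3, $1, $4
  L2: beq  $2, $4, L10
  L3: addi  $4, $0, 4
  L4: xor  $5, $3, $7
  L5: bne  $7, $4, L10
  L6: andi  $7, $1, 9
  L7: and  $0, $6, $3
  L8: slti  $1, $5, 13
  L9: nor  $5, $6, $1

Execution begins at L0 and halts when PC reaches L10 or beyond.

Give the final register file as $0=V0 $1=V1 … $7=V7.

PC=0  and  $4, $7, $3        | $0=0 $1=14 $2=0 $3=5 $4=1 $5=3 $6=3 $7=3
PC=1  sub  $3, $1, $4        | $0=0 $1=14 $2=0 $3=13 $4=1 $5=3 $6=3 $7=3
PC=2  beq  $2, $4, L10       | $0=0 $1=14 $2=0 $3=13 $4=1 $5=3 $6=3 $7=3  [not taken]
PC=3  addi  $4, $0, 4        | $0=0 $1=14 $2=0 $3=13 $4=4 $5=3 $6=3 $7=3
PC=4  xor  $5, $3, $7        | $0=0 $1=14 $2=0 $3=13 $4=4 $5=14 $6=3 $7=3
PC=5  bne  $7, $4, L10       | $0=0 $1=14 $2=0 $3=13 $4=4 $5=14 $6=3 $7=3  [TAKEN]
PC=6  andi  $7, $1, 9        | $0=0 $1=14 $2=0 $3=13 $4=4 $5=14 $6=3 $7=8

$0=0 $1=14 $2=0 $3=13 $4=4 $5=14 $6=3 $7=8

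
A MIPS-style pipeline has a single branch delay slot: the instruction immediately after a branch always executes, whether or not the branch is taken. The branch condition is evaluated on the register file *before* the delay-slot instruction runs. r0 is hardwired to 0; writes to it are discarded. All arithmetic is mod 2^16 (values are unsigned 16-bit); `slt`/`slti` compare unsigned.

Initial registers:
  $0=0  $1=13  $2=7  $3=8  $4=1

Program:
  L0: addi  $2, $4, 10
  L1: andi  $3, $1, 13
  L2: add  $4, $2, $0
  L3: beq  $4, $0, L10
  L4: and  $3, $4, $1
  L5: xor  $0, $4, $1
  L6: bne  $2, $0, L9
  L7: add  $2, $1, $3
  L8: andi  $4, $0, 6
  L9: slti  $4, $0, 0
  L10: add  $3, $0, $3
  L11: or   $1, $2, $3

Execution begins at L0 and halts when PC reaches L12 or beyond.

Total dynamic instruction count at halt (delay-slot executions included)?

11

[0] addi  $2, $4, 10  →  {$0:0, $1:13, $2:11, $3:8, $4:1}
[1] andi  $3, $1, 13  →  {$0:0, $1:13, $2:11, $3:13, $4:1}
[2] add  $4, $2, $0  →  {$0:0, $1:13, $2:11, $3:13, $4:11}
[3] beq  $4, $0, L10  →  {$0:0, $1:13, $2:11, $3:13, $4:11}  ⟨branch fallthrough⟩
[4] and  $3, $4, $1  →  {$0:0, $1:13, $2:11, $3:9, $4:11}
[5] xor  $0, $4, $1  →  {$0:0, $1:13, $2:11, $3:9, $4:11}
[6] bne  $2, $0, L9  →  {$0:0, $1:13, $2:11, $3:9, $4:11}  ⟨branch taken⟩
[7] add  $2, $1, $3  →  {$0:0, $1:13, $2:22, $3:9, $4:11}
[9] slti  $4, $0, 0  →  {$0:0, $1:13, $2:22, $3:9, $4:0}
[10] add  $3, $0, $3  →  {$0:0, $1:13, $2:22, $3:9, $4:0}
[11] or   $1, $2, $3  →  {$0:0, $1:31, $2:22, $3:9, $4:0}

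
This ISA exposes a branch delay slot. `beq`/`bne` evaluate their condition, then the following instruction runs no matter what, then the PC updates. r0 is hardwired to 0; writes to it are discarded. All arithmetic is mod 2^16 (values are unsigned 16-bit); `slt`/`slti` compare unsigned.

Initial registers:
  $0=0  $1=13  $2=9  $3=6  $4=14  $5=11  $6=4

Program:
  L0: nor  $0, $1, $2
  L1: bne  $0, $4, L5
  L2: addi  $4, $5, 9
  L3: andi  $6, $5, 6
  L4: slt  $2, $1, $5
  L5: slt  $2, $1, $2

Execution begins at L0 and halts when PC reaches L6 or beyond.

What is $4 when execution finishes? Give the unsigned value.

#0 nor  $0, $1, $2 ; 0/13/9/6/14/11/4
#1 bne  $0, $4, L5 ; 0/13/9/6/14/11/4 ; →target
#2 addi  $4, $5, 9 ; 0/13/9/6/20/11/4
#5 slt  $2, $1, $2 ; 0/13/0/6/20/11/4

20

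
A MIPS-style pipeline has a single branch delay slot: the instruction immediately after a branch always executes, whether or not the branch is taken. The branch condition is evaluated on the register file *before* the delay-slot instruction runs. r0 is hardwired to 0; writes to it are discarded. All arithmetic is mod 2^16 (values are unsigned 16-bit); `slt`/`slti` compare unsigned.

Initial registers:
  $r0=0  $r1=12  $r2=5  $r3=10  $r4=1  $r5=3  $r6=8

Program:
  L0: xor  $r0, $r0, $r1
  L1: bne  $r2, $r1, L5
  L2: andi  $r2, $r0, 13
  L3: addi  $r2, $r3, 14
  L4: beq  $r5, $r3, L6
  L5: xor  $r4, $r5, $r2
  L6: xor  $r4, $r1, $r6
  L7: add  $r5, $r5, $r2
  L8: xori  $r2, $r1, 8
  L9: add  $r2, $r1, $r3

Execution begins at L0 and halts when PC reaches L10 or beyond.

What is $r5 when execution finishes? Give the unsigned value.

3

#0 xor  $r0, $r0, $r1 ; 0/12/5/10/1/3/8
#1 bne  $r2, $r1, L5 ; 0/12/5/10/1/3/8 ; →target
#2 andi  $r2, $r0, 13 ; 0/12/0/10/1/3/8
#5 xor  $r4, $r5, $r2 ; 0/12/0/10/3/3/8
#6 xor  $r4, $r1, $r6 ; 0/12/0/10/4/3/8
#7 add  $r5, $r5, $r2 ; 0/12/0/10/4/3/8
#8 xori  $r2, $r1, 8 ; 0/12/4/10/4/3/8
#9 add  $r2, $r1, $r3 ; 0/12/22/10/4/3/8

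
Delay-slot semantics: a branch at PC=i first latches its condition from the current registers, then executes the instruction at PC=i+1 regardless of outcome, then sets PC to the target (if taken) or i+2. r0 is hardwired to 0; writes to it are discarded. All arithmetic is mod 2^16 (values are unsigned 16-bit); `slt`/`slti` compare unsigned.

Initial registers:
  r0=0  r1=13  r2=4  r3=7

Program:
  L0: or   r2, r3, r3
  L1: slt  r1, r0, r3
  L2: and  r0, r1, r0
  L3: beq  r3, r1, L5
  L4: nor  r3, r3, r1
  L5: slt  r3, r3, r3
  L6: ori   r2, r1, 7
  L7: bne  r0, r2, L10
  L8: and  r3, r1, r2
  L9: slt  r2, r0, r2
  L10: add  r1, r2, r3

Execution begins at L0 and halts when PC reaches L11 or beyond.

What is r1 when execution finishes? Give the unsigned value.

#0 or   r2, r3, r3 ; 0/13/7/7
#1 slt  r1, r0, r3 ; 0/1/7/7
#2 and  r0, r1, r0 ; 0/1/7/7
#3 beq  r3, r1, L5 ; 0/1/7/7 ; →fallthru
#4 nor  r3, r3, r1 ; 0/1/7/65528
#5 slt  r3, r3, r3 ; 0/1/7/0
#6 ori   r2, r1, 7 ; 0/1/7/0
#7 bne  r0, r2, L10 ; 0/1/7/0 ; →target
#8 and  r3, r1, r2 ; 0/1/7/1
#10 add  r1, r2, r3 ; 0/8/7/1

8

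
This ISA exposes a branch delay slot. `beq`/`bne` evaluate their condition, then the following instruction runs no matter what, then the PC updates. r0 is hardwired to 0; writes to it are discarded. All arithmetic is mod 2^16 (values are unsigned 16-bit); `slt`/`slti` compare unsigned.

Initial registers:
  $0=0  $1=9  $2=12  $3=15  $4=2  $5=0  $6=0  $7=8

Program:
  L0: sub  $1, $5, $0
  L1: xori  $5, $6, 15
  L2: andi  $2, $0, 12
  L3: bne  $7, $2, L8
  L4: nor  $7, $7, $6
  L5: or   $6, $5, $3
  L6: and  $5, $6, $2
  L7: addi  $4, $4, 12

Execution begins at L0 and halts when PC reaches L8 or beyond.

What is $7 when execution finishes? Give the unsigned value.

65527

[0] sub  $1, $5, $0  →  {$0:0, $1:0, $2:12, $3:15, $4:2, $5:0, $6:0, $7:8}
[1] xori  $5, $6, 15  →  {$0:0, $1:0, $2:12, $3:15, $4:2, $5:15, $6:0, $7:8}
[2] andi  $2, $0, 12  →  {$0:0, $1:0, $2:0, $3:15, $4:2, $5:15, $6:0, $7:8}
[3] bne  $7, $2, L8  →  {$0:0, $1:0, $2:0, $3:15, $4:2, $5:15, $6:0, $7:8}  ⟨branch taken⟩
[4] nor  $7, $7, $6  →  {$0:0, $1:0, $2:0, $3:15, $4:2, $5:15, $6:0, $7:65527}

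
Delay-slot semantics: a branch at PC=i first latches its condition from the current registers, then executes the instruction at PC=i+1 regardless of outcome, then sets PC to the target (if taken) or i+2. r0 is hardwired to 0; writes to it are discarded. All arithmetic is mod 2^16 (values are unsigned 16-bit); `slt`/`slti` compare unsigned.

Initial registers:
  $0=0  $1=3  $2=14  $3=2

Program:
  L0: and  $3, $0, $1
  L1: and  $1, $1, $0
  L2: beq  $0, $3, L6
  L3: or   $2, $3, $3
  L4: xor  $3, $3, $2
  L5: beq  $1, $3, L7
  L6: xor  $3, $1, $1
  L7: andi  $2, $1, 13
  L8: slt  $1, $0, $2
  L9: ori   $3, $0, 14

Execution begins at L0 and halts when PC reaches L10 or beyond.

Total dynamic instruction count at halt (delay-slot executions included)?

8

  step pc=0: and  $3, $0, $1  regs=(0,3,14,0)
  step pc=1: and  $1, $1, $0  regs=(0,0,14,0)
  step pc=2: beq  $0, $3, L6  cond=T  regs=(0,0,14,0)
  step pc=3: or   $2, $3, $3  regs=(0,0,0,0)
  step pc=6: xor  $3, $1, $1  regs=(0,0,0,0)
  step pc=7: andi  $2, $1, 13  regs=(0,0,0,0)
  step pc=8: slt  $1, $0, $2  regs=(0,0,0,0)
  step pc=9: ori   $3, $0, 14  regs=(0,0,0,14)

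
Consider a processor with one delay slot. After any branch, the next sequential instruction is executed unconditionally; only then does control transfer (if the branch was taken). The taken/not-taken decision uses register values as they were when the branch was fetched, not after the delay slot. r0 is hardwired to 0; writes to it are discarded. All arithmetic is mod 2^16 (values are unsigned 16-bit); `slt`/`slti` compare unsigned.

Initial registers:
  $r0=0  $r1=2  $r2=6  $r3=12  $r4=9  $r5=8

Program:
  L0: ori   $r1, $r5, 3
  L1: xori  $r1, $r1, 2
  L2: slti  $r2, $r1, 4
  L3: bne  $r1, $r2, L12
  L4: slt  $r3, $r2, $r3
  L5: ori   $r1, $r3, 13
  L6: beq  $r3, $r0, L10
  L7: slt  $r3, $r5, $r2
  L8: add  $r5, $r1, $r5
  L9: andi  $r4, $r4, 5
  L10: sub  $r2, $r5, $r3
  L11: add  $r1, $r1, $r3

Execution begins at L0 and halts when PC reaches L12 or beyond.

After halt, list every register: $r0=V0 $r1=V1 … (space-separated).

PC=0  ori   $r1, $r5, 3      | $r0=0 $r1=11 $r2=6 $r3=12 $r4=9 $r5=8
PC=1  xori  $r1, $r1, 2      | $r0=0 $r1=9 $r2=6 $r3=12 $r4=9 $r5=8
PC=2  slti  $r2, $r1, 4      | $r0=0 $r1=9 $r2=0 $r3=12 $r4=9 $r5=8
PC=3  bne  $r1, $r2, L12     | $r0=0 $r1=9 $r2=0 $r3=12 $r4=9 $r5=8  [TAKEN]
PC=4  slt  $r3, $r2, $r3     | $r0=0 $r1=9 $r2=0 $r3=1 $r4=9 $r5=8

$r0=0 $r1=9 $r2=0 $r3=1 $r4=9 $r5=8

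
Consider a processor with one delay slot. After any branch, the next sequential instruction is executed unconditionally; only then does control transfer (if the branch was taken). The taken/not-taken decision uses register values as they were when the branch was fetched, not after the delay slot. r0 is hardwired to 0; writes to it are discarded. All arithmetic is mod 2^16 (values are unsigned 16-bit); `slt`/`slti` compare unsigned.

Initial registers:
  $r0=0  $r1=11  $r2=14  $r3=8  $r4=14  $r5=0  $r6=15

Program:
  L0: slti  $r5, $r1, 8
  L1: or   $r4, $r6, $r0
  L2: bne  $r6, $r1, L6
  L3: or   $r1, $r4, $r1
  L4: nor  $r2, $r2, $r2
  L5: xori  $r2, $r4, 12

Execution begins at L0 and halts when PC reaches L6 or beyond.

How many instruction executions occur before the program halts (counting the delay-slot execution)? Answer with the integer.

4

[0] slti  $r5, $r1, 8  →  {$r0:0, $r1:11, $r2:14, $r3:8, $r4:14, $r5:0, $r6:15}
[1] or   $r4, $r6, $r0  →  {$r0:0, $r1:11, $r2:14, $r3:8, $r4:15, $r5:0, $r6:15}
[2] bne  $r6, $r1, L6  →  {$r0:0, $r1:11, $r2:14, $r3:8, $r4:15, $r5:0, $r6:15}  ⟨branch taken⟩
[3] or   $r1, $r4, $r1  →  {$r0:0, $r1:15, $r2:14, $r3:8, $r4:15, $r5:0, $r6:15}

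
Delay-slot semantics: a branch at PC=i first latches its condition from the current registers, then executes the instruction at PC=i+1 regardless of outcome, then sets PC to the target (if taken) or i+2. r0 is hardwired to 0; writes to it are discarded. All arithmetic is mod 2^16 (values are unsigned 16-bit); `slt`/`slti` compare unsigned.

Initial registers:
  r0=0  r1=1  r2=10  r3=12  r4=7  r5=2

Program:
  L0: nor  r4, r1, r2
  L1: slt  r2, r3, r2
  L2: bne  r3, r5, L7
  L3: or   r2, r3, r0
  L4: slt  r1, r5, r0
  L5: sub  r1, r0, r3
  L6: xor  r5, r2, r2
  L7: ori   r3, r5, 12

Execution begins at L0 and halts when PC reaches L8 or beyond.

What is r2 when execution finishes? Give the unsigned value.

PC=0  nor  r4, r1, r2        | r0=0 r1=1 r2=10 r3=12 r4=65524 r5=2
PC=1  slt  r2, r3, r2        | r0=0 r1=1 r2=0 r3=12 r4=65524 r5=2
PC=2  bne  r3, r5, L7        | r0=0 r1=1 r2=0 r3=12 r4=65524 r5=2  [TAKEN]
PC=3  or   r2, r3, r0        | r0=0 r1=1 r2=12 r3=12 r4=65524 r5=2
PC=7  ori   r3, r5, 12       | r0=0 r1=1 r2=12 r3=14 r4=65524 r5=2

12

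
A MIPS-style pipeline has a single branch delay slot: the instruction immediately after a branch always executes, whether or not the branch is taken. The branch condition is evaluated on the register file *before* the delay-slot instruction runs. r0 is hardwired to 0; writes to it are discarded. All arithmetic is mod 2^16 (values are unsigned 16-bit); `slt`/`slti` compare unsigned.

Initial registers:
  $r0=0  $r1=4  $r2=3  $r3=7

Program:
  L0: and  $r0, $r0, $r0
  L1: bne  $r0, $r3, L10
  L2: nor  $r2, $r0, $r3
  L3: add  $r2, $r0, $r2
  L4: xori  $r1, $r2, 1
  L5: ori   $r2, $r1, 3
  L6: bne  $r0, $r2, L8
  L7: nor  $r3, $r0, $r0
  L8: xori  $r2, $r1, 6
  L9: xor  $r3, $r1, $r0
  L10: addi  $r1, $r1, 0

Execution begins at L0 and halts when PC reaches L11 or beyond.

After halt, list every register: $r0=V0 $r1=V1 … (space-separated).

$r0=0 $r1=4 $r2=65528 $r3=7

  step pc=0: and  $r0, $r0, $r0  regs=(0,4,3,7)
  step pc=1: bne  $r0, $r3, L10  cond=T  regs=(0,4,3,7)
  step pc=2: nor  $r2, $r0, $r3  regs=(0,4,65528,7)
  step pc=10: addi  $r1, $r1, 0  regs=(0,4,65528,7)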